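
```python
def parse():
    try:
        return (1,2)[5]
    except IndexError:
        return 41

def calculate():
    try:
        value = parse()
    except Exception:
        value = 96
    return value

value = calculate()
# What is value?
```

Step-by-step execution trace:
1. `calculate()` calls `parse()`.
2. In parse: `(1,2)[5]` raises IndexError; `except IndexError` catches it → returns 41.
3. In calculate: `value = parse()` → value = 41. No exception reaches calculate.
4. `except Exception` is skipped; calculate returns 41.
5. value = 41.
Result: 41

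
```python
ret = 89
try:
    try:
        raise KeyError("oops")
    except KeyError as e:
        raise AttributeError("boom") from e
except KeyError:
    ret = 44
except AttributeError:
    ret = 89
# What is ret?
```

Step-by-step execution trace:
1. Inner try raises KeyError; inner `except KeyError as e` catches it.
2. `raise AttributeError(...) from e` raises AttributeError (KeyError is attached as __cause__, but only AttributeError is active).
3. Outer `except KeyError` does not match AttributeError; skipped.
4. Outer `except AttributeError` matches → ret = 89.
Result: 89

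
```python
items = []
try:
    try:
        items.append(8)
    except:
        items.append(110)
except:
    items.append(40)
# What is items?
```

Step-by-step execution trace:
1. Inner try: `items.append(8)` → items = [8]. No exception raised.
2. Inner `except` is skipped.
3. Inner try completes normally; outer `except` is skipped.
Result: [8]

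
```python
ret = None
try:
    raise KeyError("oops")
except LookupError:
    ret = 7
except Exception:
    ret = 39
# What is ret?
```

Step-by-step execution trace:
1. `raise KeyError(...)` raises KeyError.
2. `except LookupError` matches (KeyError is a subclass of LookupError) → ret = 7.
3. `except Exception` is not reached.
Result: 7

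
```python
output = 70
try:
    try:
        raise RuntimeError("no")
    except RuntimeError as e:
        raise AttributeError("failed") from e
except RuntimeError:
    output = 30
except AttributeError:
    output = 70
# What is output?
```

Step-by-step execution trace:
1. Inner try raises RuntimeError; inner `except RuntimeError as e` catches it.
2. `raise AttributeError(...) from e` raises AttributeError (RuntimeError is attached as __cause__, but only AttributeError is active).
3. Outer `except RuntimeError` does not match AttributeError; skipped.
4. Outer `except AttributeError` matches → output = 70.
Result: 70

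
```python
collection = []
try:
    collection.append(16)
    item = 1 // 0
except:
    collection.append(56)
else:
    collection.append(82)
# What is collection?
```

Step-by-step execution trace:
1. try: `collection.append(16)` → collection = [16].
2. `item = 1 // 0` raises ZeroDivisionError.
3. bare `except` matches → `collection.append(56)` → collection = [16, 56].
4. `else` is skipped (an exception was raised).
Result: [16, 56]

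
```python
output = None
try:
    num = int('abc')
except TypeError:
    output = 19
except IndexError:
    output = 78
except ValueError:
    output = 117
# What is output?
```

Step-by-step execution trace:
1. `num = int('abc')` raises ValueError.
2. `except TypeError` does not match ValueError; skipped.
3. `except IndexError` does not match ValueError; skipped.
4. `except ValueError` matches → output = 117.
Result: 117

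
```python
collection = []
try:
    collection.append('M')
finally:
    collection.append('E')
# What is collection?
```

Step-by-step execution trace:
1. try: `collection.append('M')` → collection = ['M'].
2. The try body completes without raising.
3. finally always runs: `collection.append('E')` → collection = ['M', 'E'].
Result: ['M', 'E']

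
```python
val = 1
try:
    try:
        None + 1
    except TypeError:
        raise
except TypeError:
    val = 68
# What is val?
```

Step-by-step execution trace:
1. Inner try: `None + 1` raises TypeError.
2. Inner `except TypeError` matches; bare `raise` re-raises the same TypeError.
3. Outer `except TypeError` matches → val = 68.
Result: 68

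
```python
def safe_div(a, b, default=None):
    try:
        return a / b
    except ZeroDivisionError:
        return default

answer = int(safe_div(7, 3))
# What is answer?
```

Step-by-step execution trace:
1. `safe_div(7, 3)` enters try: `return 7 / 3` → returns 2.3333333333333335. No exception raised.
2. `except ZeroDivisionError` is skipped.
3. `int(2.3333333333333335)` → 2 → answer = 2.
Result: 2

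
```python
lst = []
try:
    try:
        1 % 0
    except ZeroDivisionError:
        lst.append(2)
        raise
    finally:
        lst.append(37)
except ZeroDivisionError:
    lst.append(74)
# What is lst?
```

Step-by-step execution trace:
1. Inner try: `1 % 0` raises ZeroDivisionError.
2. Inner `except ZeroDivisionError` matches → `lst.append(2)` → lst = [2].
3. bare `raise` re-raises ZeroDivisionError.
4. Inner `finally` runs during unwinding: `lst.append(37)` → lst = [2, 37].
5. Outer `except ZeroDivisionError` matches → `lst.append(74)` → lst = [2, 37, 74].
Result: [2, 37, 74]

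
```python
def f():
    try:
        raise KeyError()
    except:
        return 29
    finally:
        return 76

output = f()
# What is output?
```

Step-by-step execution trace:
1. `f()` enters try: `raise KeyError()` raises KeyError.
2. bare `except` matches → `return 29` sets pending return value 29.
3. Before returning, `finally: return 76` runs and overrides the pending return.
4. f() returns 76 → output = 76.
Result: 76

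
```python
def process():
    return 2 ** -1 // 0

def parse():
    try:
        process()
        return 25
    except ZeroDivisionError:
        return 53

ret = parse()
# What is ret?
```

Step-by-step execution trace:
1. `parse()` calls `process()`.
2. `process()` evaluates `2 ** -1 // 0`, which raises ZeroDivisionError; it propagates to the caller.
3. `return 25` is not reached.
4. `except ZeroDivisionError` in parse matches → returns 53.
5. ret = 53.
Result: 53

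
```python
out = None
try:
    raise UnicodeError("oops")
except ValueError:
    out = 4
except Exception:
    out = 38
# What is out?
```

Step-by-step execution trace:
1. `raise UnicodeError(...)` raises UnicodeError.
2. `except ValueError` matches (UnicodeError is a subclass of ValueError) → out = 4.
3. `except Exception` is not reached.
Result: 4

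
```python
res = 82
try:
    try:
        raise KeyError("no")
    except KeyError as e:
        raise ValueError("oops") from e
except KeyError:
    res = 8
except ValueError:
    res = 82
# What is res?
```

Step-by-step execution trace:
1. Inner try raises KeyError; inner `except KeyError as e` catches it.
2. `raise ValueError(...) from e` raises ValueError (KeyError is attached as __cause__, but only ValueError is active).
3. Outer `except KeyError` does not match ValueError; skipped.
4. Outer `except ValueError` matches → res = 82.
Result: 82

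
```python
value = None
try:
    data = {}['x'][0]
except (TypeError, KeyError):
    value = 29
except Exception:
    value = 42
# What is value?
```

Step-by-step execution trace:
1. `data = {}['x'][0]` raises KeyError.
2. `except (TypeError, KeyError)` matches (KeyError is in the tuple) → value = 29.
3. `except Exception` is not reached.
Result: 29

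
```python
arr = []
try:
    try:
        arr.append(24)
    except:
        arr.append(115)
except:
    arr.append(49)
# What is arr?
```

Step-by-step execution trace:
1. Inner try: `arr.append(24)` → arr = [24]. No exception raised.
2. Inner `except` is skipped.
3. Inner try completes normally; outer `except` is skipped.
Result: [24]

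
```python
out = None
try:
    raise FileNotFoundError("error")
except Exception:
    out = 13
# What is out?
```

Step-by-step execution trace:
1. `raise FileNotFoundError(...)` raises FileNotFoundError.
2. `except Exception` matches (FileNotFoundError is a subclass of Exception) → out = 13.
Result: 13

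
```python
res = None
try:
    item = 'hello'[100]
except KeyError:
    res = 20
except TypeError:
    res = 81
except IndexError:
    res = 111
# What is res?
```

Step-by-step execution trace:
1. `item = 'hello'[100]` raises IndexError.
2. `except KeyError` does not match IndexError; skipped.
3. `except TypeError` does not match IndexError; skipped.
4. `except IndexError` matches → res = 111.
Result: 111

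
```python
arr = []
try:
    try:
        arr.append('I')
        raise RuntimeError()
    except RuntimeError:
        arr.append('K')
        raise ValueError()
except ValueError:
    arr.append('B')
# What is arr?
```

Step-by-step execution trace:
1. Inner try: `arr.append('I')` → arr = ['I'].
2. `raise RuntimeError()` raises RuntimeError.
3. Inner `except RuntimeError` matches → `arr.append('K')` → arr = ['I', 'K'].
4. `raise ValueError()` raises ValueError; propagates to outer try.
5. Outer `except ValueError` matches → `arr.append('B')` → arr = ['I', 'K', 'B'].
Result: ['I', 'K', 'B']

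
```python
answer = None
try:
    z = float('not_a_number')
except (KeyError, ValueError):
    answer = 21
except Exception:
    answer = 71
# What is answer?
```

Step-by-step execution trace:
1. `z = float('not_a_number')` raises ValueError.
2. `except (KeyError, ValueError)` matches (ValueError is in the tuple) → answer = 21.
3. `except Exception` is not reached.
Result: 21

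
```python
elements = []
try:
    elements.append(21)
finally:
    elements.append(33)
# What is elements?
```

Step-by-step execution trace:
1. try: `elements.append(21)` → elements = [21].
2. The try body completes without raising.
3. finally always runs: `elements.append(33)` → elements = [21, 33].
Result: [21, 33]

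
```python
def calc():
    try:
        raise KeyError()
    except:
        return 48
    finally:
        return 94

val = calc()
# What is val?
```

Step-by-step execution trace:
1. `calc()` enters try: `raise KeyError()` raises KeyError.
2. bare `except` matches → `return 48` sets pending return value 48.
3. Before returning, `finally: return 94` runs and overrides the pending return.
4. calc() returns 94 → val = 94.
Result: 94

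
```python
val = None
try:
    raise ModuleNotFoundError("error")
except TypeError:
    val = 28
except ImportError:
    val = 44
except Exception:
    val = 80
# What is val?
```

Step-by-step execution trace:
1. `raise ModuleNotFoundError(...)` raises ModuleNotFoundError.
2. `except TypeError` does not match (ModuleNotFoundError is not a subclass of TypeError); skipped.
3. `except ImportError` matches (ModuleNotFoundError is a subclass of ImportError) → val = 44.
4. `except Exception` is not reached.
Result: 44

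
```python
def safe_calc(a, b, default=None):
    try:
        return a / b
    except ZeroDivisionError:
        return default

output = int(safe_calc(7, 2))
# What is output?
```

Step-by-step execution trace:
1. `safe_calc(7, 2)` enters try: `return 7 / 2` → returns 3.5. No exception raised.
2. `except ZeroDivisionError` is skipped.
3. `int(3.5)` → 3 → output = 3.
Result: 3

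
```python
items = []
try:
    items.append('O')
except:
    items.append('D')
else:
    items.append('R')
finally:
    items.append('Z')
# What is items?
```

Step-by-step execution trace:
1. try: `items.append('O')` → items = ['O']. No exception raised.
2. `except` is skipped.
3. `else` runs: `items.append('R')` → items = ['O', 'R'].
4. `finally` always runs: `items.append('Z')` → items = ['O', 'R', 'Z'].
Result: ['O', 'R', 'Z']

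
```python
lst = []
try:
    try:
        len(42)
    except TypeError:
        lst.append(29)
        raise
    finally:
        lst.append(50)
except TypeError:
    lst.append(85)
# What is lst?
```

Step-by-step execution trace:
1. Inner try: `len(42)` raises TypeError.
2. Inner `except TypeError` matches → `lst.append(29)` → lst = [29].
3. bare `raise` re-raises TypeError.
4. Inner `finally` runs during unwinding: `lst.append(50)` → lst = [29, 50].
5. Outer `except TypeError` matches → `lst.append(85)` → lst = [29, 50, 85].
Result: [29, 50, 85]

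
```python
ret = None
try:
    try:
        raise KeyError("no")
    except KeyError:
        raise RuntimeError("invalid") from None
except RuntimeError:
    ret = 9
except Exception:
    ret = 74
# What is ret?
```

Step-by-step execution trace:
1. Inner try raises KeyError; inner `except KeyError` catches it.
2. `raise RuntimeError(...) from None` raises RuntimeError (from None suppresses __context__, but the active exception is still RuntimeError).
3. Outer `except RuntimeError` matches → ret = 9.
4. `except Exception` is not reached.
Result: 9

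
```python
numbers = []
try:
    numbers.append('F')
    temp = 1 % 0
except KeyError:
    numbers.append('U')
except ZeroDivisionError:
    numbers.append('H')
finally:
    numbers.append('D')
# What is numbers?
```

Step-by-step execution trace:
1. try: `numbers.append('F')` → numbers = ['F'].
2. `temp = 1 % 0` raises ZeroDivisionError.
3. `except KeyError` does not match ZeroDivisionError; skipped.
4. `except ZeroDivisionError` matches → `numbers.append('H')` → numbers = ['F', 'H'].
5. finally always runs: `numbers.append('D')` → numbers = ['F', 'H', 'D'].
Result: ['F', 'H', 'D']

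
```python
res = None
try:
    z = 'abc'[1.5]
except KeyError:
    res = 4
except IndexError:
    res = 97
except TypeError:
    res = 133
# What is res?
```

Step-by-step execution trace:
1. `z = 'abc'[1.5]` raises TypeError.
2. `except KeyError` does not match TypeError; skipped.
3. `except IndexError` does not match TypeError; skipped.
4. `except TypeError` matches → res = 133.
Result: 133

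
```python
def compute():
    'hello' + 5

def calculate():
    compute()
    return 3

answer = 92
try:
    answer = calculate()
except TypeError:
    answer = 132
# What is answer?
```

Step-by-step execution trace:
1. answer starts at 92.
2. try: `calculate()` calls `compute()`.
3. `compute()` evaluates `'hello' + 5`, which raises TypeError; it propagates through calculate (uncaught).
4. `return 3` in calculate is not reached; the assignment to answer does not complete.
5. `except TypeError` matches → answer = 132.
Result: 132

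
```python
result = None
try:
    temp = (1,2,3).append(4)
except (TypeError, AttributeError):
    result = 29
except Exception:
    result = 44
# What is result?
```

Step-by-step execution trace:
1. `temp = (1,2,3).append(4)` raises AttributeError.
2. `except (TypeError, AttributeError)` matches (AttributeError is in the tuple) → result = 29.
3. `except Exception` is not reached.
Result: 29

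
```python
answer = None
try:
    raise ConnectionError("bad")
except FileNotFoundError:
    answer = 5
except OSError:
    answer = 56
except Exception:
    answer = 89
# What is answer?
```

Step-by-step execution trace:
1. `raise ConnectionError(...)` raises ConnectionError.
2. `except FileNotFoundError` does not match (ConnectionError is not a subclass of FileNotFoundError); skipped.
3. `except OSError` matches (ConnectionError is a subclass of OSError) → answer = 56.
4. `except Exception` is not reached.
Result: 56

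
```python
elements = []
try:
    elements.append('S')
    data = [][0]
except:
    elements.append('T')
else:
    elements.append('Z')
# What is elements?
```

Step-by-step execution trace:
1. try: `elements.append('S')` → elements = ['S'].
2. `data = [][0]` raises IndexError.
3. bare `except` matches → `elements.append('T')` → elements = ['S', 'T'].
4. `else` is skipped (an exception was raised).
Result: ['S', 'T']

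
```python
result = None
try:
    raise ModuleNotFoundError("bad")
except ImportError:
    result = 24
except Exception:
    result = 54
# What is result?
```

Step-by-step execution trace:
1. `raise ModuleNotFoundError(...)` raises ModuleNotFoundError.
2. `except ImportError` matches (ModuleNotFoundError is a subclass of ImportError) → result = 24.
3. `except Exception` is not reached.
Result: 24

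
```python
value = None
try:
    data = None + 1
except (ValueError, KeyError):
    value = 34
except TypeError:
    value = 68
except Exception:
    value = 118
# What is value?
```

Step-by-step execution trace:
1. `data = None + 1` raises TypeError.
2. `except (ValueError, KeyError)` does not match TypeError; skipped.
3. `except TypeError` matches (exact type match) → value = 68.
4. `except Exception` is not reached.
Result: 68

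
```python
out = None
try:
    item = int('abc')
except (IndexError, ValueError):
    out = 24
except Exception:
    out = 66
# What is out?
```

Step-by-step execution trace:
1. `item = int('abc')` raises ValueError.
2. `except (IndexError, ValueError)` matches (ValueError is in the tuple) → out = 24.
3. `except Exception` is not reached.
Result: 24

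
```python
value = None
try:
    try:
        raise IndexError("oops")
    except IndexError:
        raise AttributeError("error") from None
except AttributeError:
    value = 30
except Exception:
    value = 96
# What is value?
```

Step-by-step execution trace:
1. Inner try raises IndexError; inner `except IndexError` catches it.
2. `raise AttributeError(...) from None` raises AttributeError (from None suppresses __context__, but the active exception is still AttributeError).
3. Outer `except AttributeError` matches → value = 30.
4. `except Exception` is not reached.
Result: 30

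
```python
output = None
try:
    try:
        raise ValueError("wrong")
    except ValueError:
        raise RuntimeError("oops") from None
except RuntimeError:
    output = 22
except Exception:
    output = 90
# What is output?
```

Step-by-step execution trace:
1. Inner try raises ValueError; inner `except ValueError` catches it.
2. `raise RuntimeError(...) from None` raises RuntimeError (from None suppresses __context__, but the active exception is still RuntimeError).
3. Outer `except RuntimeError` matches → output = 22.
4. `except Exception` is not reached.
Result: 22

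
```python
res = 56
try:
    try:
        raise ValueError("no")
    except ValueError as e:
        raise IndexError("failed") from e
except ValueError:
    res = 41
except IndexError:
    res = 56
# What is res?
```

Step-by-step execution trace:
1. Inner try raises ValueError; inner `except ValueError as e` catches it.
2. `raise IndexError(...) from e` raises IndexError (ValueError is attached as __cause__, but only IndexError is active).
3. Outer `except ValueError` does not match IndexError; skipped.
4. Outer `except IndexError` matches → res = 56.
Result: 56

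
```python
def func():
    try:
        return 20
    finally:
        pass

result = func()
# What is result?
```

Step-by-step execution trace:
1. `func()` enters try: `return 20` sets pending return value 20.
2. Before returning, `finally: pass` runs (no effect).
3. func() returns 20 → result = 20.
Result: 20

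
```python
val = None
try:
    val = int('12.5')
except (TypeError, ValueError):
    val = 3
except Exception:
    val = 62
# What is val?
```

Step-by-step execution trace:
1. `val = int('12.5')` raises ValueError.
2. `except (TypeError, ValueError)` matches (ValueError is in the tuple) → val = 3.
3. `except Exception` is not reached.
Result: 3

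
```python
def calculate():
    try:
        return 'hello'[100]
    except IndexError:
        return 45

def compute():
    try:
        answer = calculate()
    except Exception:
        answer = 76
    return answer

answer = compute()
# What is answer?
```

Step-by-step execution trace:
1. `compute()` calls `calculate()`.
2. In calculate: `'hello'[100]` raises IndexError; `except IndexError` catches it → returns 45.
3. In compute: `answer = calculate()` → answer = 45. No exception reaches compute.
4. `except Exception` is skipped; compute returns 45.
5. answer = 45.
Result: 45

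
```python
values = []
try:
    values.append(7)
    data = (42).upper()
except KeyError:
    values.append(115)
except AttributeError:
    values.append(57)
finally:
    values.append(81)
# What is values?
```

Step-by-step execution trace:
1. try: `values.append(7)` → values = [7].
2. `data = (42).upper()` raises AttributeError.
3. `except KeyError` does not match AttributeError; skipped.
4. `except AttributeError` matches → `values.append(57)` → values = [7, 57].
5. finally always runs: `values.append(81)` → values = [7, 57, 81].
Result: [7, 57, 81]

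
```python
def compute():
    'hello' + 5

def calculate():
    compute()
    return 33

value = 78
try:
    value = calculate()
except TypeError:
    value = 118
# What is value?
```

Step-by-step execution trace:
1. value starts at 78.
2. try: `calculate()` calls `compute()`.
3. `compute()` evaluates `'hello' + 5`, which raises TypeError; it propagates through calculate (uncaught).
4. `return 33` in calculate is not reached; the assignment to value does not complete.
5. `except TypeError` matches → value = 118.
Result: 118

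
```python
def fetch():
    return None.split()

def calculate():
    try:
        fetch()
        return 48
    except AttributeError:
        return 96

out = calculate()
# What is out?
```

Step-by-step execution trace:
1. `calculate()` calls `fetch()`.
2. `fetch()` evaluates `None.split()`, which raises AttributeError; it propagates to the caller.
3. `return 48` is not reached.
4. `except AttributeError` in calculate matches → returns 96.
5. out = 96.
Result: 96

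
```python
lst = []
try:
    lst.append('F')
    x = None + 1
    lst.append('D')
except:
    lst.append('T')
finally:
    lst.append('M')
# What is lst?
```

Step-by-step execution trace:
1. try: `lst.append('F')` → lst = ['F'].
2. `x = None + 1` raises TypeError; `lst.append('D')` is not reached.
3. bare `except` matches → `lst.append('T')` → lst = ['F', 'T'].
4. finally always runs: `lst.append('M')` → lst = ['F', 'T', 'M'].
Result: ['F', 'T', 'M']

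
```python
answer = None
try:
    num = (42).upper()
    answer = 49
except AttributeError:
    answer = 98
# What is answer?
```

Step-by-step execution trace:
1. `num = (42).upper()` raises AttributeError.
2. `answer = 49` is not reached.
3. `except AttributeError` matches → answer = 98.
Result: 98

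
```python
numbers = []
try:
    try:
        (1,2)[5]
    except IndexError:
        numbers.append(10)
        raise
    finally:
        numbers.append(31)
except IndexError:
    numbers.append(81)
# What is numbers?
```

Step-by-step execution trace:
1. Inner try: `(1,2)[5]` raises IndexError.
2. Inner `except IndexError` matches → `numbers.append(10)` → numbers = [10].
3. bare `raise` re-raises IndexError.
4. Inner `finally` runs during unwinding: `numbers.append(31)` → numbers = [10, 31].
5. Outer `except IndexError` matches → `numbers.append(81)` → numbers = [10, 31, 81].
Result: [10, 31, 81]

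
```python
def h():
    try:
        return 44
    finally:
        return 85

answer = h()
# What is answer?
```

Step-by-step execution trace:
1. `h()` enters try: `return 44` sets pending return value 44.
2. Before returning, `finally: return 85` runs and overrides the pending return.
3. h() returns 85 → answer = 85.
Result: 85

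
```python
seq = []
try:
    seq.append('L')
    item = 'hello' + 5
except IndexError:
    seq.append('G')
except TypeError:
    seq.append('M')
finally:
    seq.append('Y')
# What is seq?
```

Step-by-step execution trace:
1. try: `seq.append('L')` → seq = ['L'].
2. `item = 'hello' + 5` raises TypeError.
3. `except IndexError` does not match TypeError; skipped.
4. `except TypeError` matches → `seq.append('M')` → seq = ['L', 'M'].
5. finally always runs: `seq.append('Y')` → seq = ['L', 'M', 'Y'].
Result: ['L', 'M', 'Y']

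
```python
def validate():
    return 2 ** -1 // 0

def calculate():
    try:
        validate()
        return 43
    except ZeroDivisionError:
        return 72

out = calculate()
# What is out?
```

Step-by-step execution trace:
1. `calculate()` calls `validate()`.
2. `validate()` evaluates `2 ** -1 // 0`, which raises ZeroDivisionError; it propagates to the caller.
3. `return 43` is not reached.
4. `except ZeroDivisionError` in calculate matches → returns 72.
5. out = 72.
Result: 72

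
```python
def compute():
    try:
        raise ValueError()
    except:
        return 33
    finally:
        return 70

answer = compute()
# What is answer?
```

Step-by-step execution trace:
1. `compute()` enters try: `raise ValueError()` raises ValueError.
2. bare `except` matches → `return 33` sets pending return value 33.
3. Before returning, `finally: return 70` runs and overrides the pending return.
4. compute() returns 70 → answer = 70.
Result: 70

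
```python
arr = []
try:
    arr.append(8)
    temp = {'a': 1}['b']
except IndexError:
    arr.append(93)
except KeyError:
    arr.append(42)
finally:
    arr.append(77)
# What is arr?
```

Step-by-step execution trace:
1. try: `arr.append(8)` → arr = [8].
2. `temp = {'a': 1}['b']` raises KeyError.
3. `except IndexError` does not match KeyError; skipped.
4. `except KeyError` matches → `arr.append(42)` → arr = [8, 42].
5. finally always runs: `arr.append(77)` → arr = [8, 42, 77].
Result: [8, 42, 77]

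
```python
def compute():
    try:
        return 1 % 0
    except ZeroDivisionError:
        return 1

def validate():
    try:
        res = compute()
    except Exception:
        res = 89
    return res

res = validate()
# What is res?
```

Step-by-step execution trace:
1. `validate()` calls `compute()`.
2. In compute: `1 % 0` raises ZeroDivisionError; `except ZeroDivisionError` catches it → returns 1.
3. In validate: `res = compute()` → res = 1. No exception reaches validate.
4. `except Exception` is skipped; validate returns 1.
5. res = 1.
Result: 1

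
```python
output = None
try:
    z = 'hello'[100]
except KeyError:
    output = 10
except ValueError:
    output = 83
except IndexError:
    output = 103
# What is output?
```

Step-by-step execution trace:
1. `z = 'hello'[100]` raises IndexError.
2. `except KeyError` does not match IndexError; skipped.
3. `except ValueError` does not match IndexError; skipped.
4. `except IndexError` matches → output = 103.
Result: 103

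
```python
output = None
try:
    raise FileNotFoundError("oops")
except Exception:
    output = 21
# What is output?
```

Step-by-step execution trace:
1. `raise FileNotFoundError(...)` raises FileNotFoundError.
2. `except Exception` matches (FileNotFoundError is a subclass of Exception) → output = 21.
Result: 21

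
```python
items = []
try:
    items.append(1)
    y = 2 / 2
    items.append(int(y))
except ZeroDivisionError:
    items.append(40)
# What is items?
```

Step-by-step execution trace:
1. try: `items.append(1)` → items = [1].
2. `y = 2 / 2` → y = 1.0. No exception raised.
3. `items.append(int(y))` → items = [1, 1].
4. `except ZeroDivisionError` is skipped (no exception was raised).
Result: [1, 1]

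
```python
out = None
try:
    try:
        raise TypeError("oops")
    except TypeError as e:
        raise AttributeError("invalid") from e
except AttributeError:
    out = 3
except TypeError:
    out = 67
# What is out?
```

Step-by-step execution trace:
1. Inner try raises TypeError; inner `except TypeError as e` catches it.
2. `raise AttributeError(...) from e` raises AttributeError (TypeError is attached as __cause__, but only AttributeError is active).
3. Outer `except AttributeError` matches → out = 3.
4. `except TypeError` is not reached.
Result: 3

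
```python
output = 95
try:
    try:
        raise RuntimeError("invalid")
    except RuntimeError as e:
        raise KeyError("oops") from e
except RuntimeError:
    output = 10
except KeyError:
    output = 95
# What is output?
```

Step-by-step execution trace:
1. Inner try raises RuntimeError; inner `except RuntimeError as e` catches it.
2. `raise KeyError(...) from e` raises KeyError (RuntimeError is attached as __cause__, but only KeyError is active).
3. Outer `except RuntimeError` does not match KeyError; skipped.
4. Outer `except KeyError` matches → output = 95.
Result: 95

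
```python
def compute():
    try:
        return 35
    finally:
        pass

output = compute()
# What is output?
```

Step-by-step execution trace:
1. `compute()` enters try: `return 35` sets pending return value 35.
2. Before returning, `finally: pass` runs (no effect).
3. compute() returns 35 → output = 35.
Result: 35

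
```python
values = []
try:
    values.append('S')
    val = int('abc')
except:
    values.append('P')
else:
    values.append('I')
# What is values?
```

Step-by-step execution trace:
1. try: `values.append('S')` → values = ['S'].
2. `val = int('abc')` raises ValueError.
3. bare `except` matches → `values.append('P')` → values = ['S', 'P'].
4. `else` is skipped (an exception was raised).
Result: ['S', 'P']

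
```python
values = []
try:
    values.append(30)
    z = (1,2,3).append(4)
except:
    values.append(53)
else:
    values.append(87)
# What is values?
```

Step-by-step execution trace:
1. try: `values.append(30)` → values = [30].
2. `z = (1,2,3).append(4)` raises AttributeError.
3. bare `except` matches → `values.append(53)` → values = [30, 53].
4. `else` is skipped (an exception was raised).
Result: [30, 53]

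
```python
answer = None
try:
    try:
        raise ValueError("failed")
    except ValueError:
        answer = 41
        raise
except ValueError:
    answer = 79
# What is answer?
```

Step-by-step execution trace:
1. Inner try: `raise ValueError("failed")` raises ValueError.
2. Inner `except ValueError` matches → answer = 41.
3. bare `raise` re-raises the same ValueError.
4. Outer `except ValueError` matches → answer = 79.
Result: 79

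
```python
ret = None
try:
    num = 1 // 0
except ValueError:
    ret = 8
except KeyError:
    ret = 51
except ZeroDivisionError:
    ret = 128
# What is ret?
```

Step-by-step execution trace:
1. `num = 1 // 0` raises ZeroDivisionError.
2. `except ValueError` does not match ZeroDivisionError; skipped.
3. `except KeyError` does not match ZeroDivisionError; skipped.
4. `except ZeroDivisionError` matches → ret = 128.
Result: 128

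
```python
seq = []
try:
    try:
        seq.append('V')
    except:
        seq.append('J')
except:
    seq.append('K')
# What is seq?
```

Step-by-step execution trace:
1. Inner try: `seq.append('V')` → seq = ['V']. No exception raised.
2. Inner `except` is skipped.
3. Inner try completes normally; outer `except` is skipped.
Result: ['V']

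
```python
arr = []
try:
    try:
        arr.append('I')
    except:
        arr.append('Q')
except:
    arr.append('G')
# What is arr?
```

Step-by-step execution trace:
1. Inner try: `arr.append('I')` → arr = ['I']. No exception raised.
2. Inner `except` is skipped.
3. Inner try completes normally; outer `except` is skipped.
Result: ['I']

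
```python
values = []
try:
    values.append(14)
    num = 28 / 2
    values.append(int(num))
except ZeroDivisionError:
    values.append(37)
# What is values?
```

Step-by-step execution trace:
1. try: `values.append(14)` → values = [14].
2. `num = 28 / 2` → num = 14.0. No exception raised.
3. `values.append(int(num))` → values = [14, 14].
4. `except ZeroDivisionError` is skipped (no exception was raised).
Result: [14, 14]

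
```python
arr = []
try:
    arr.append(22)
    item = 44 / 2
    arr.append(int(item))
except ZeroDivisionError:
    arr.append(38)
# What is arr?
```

Step-by-step execution trace:
1. try: `arr.append(22)` → arr = [22].
2. `item = 44 / 2` → item = 22.0. No exception raised.
3. `arr.append(int(item))` → arr = [22, 22].
4. `except ZeroDivisionError` is skipped (no exception was raised).
Result: [22, 22]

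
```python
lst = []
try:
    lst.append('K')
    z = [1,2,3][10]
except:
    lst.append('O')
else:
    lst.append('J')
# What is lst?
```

Step-by-step execution trace:
1. try: `lst.append('K')` → lst = ['K'].
2. `z = [1,2,3][10]` raises IndexError.
3. bare `except` matches → `lst.append('O')` → lst = ['K', 'O'].
4. `else` is skipped (an exception was raised).
Result: ['K', 'O']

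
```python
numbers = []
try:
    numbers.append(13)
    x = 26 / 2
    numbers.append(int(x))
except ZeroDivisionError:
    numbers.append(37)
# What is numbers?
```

Step-by-step execution trace:
1. try: `numbers.append(13)` → numbers = [13].
2. `x = 26 / 2` → x = 13.0. No exception raised.
3. `numbers.append(int(x))` → numbers = [13, 13].
4. `except ZeroDivisionError` is skipped (no exception was raised).
Result: [13, 13]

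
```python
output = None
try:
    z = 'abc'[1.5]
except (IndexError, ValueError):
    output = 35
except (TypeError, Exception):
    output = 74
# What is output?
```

Step-by-step execution trace:
1. `z = 'abc'[1.5]` raises TypeError.
2. `except (IndexError, ValueError)` does not match TypeError; skipped.
3. `except (TypeError, Exception)` matches (TypeError is in the tuple) → output = 74.
Result: 74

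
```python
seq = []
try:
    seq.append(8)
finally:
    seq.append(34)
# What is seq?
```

Step-by-step execution trace:
1. try: `seq.append(8)` → seq = [8].
2. The try body completes without raising.
3. finally always runs: `seq.append(34)` → seq = [8, 34].
Result: [8, 34]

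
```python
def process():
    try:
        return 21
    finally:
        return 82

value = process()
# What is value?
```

Step-by-step execution trace:
1. `process()` enters try: `return 21` sets pending return value 21.
2. Before returning, `finally: return 82` runs and overrides the pending return.
3. process() returns 82 → value = 82.
Result: 82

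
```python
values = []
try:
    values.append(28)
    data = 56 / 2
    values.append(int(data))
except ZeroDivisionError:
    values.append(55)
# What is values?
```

Step-by-step execution trace:
1. try: `values.append(28)` → values = [28].
2. `data = 56 / 2` → data = 28.0. No exception raised.
3. `values.append(int(data))` → values = [28, 28].
4. `except ZeroDivisionError` is skipped (no exception was raised).
Result: [28, 28]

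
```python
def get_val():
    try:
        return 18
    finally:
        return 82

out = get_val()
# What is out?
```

Step-by-step execution trace:
1. `get_val()` enters try: `return 18` sets pending return value 18.
2. Before returning, `finally: return 82` runs and overrides the pending return.
3. get_val() returns 82 → out = 82.
Result: 82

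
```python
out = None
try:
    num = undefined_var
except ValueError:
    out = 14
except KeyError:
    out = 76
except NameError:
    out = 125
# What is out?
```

Step-by-step execution trace:
1. `num = undefined_var` raises NameError.
2. `except ValueError` does not match NameError; skipped.
3. `except KeyError` does not match NameError; skipped.
4. `except NameError` matches → out = 125.
Result: 125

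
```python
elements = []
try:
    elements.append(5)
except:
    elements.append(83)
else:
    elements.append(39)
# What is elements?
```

Step-by-step execution trace:
1. try: `elements.append(5)` → elements = [5]. No exception raised.
2. `except` is skipped.
3. `else` runs (try completed without exception): `elements.append(39)` → elements = [5, 39].
Result: [5, 39]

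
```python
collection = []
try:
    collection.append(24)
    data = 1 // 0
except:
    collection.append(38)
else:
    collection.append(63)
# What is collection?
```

Step-by-step execution trace:
1. try: `collection.append(24)` → collection = [24].
2. `data = 1 // 0` raises ZeroDivisionError.
3. bare `except` matches → `collection.append(38)` → collection = [24, 38].
4. `else` is skipped (an exception was raised).
Result: [24, 38]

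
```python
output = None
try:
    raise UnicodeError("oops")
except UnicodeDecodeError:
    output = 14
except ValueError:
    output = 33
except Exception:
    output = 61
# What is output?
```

Step-by-step execution trace:
1. `raise UnicodeError(...)` raises UnicodeError.
2. `except UnicodeDecodeError` does not match (UnicodeError is not a subclass of UnicodeDecodeError); skipped.
3. `except ValueError` matches (UnicodeError is a subclass of ValueError) → output = 33.
4. `except Exception` is not reached.
Result: 33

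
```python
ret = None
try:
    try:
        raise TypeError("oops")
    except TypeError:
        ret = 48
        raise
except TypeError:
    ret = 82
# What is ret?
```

Step-by-step execution trace:
1. Inner try: `raise TypeError("oops")` raises TypeError.
2. Inner `except TypeError` matches → ret = 48.
3. bare `raise` re-raises the same TypeError.
4. Outer `except TypeError` matches → ret = 82.
Result: 82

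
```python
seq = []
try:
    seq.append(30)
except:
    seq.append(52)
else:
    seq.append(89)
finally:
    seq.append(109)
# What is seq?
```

Step-by-step execution trace:
1. try: `seq.append(30)` → seq = [30]. No exception raised.
2. `except` is skipped.
3. `else` runs: `seq.append(89)` → seq = [30, 89].
4. `finally` always runs: `seq.append(109)` → seq = [30, 89, 109].
Result: [30, 89, 109]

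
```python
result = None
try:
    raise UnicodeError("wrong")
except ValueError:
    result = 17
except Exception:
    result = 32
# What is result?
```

Step-by-step execution trace:
1. `raise UnicodeError(...)` raises UnicodeError.
2. `except ValueError` matches (UnicodeError is a subclass of ValueError) → result = 17.
3. `except Exception` is not reached.
Result: 17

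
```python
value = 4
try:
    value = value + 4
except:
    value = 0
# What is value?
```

Step-by-step execution trace:
1. value starts at 4.
2. try: `value = value + 4` → value = 8. No exception raised.
3. `except` is skipped.
Result: 8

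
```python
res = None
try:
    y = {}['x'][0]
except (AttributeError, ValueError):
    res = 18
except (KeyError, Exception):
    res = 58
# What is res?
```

Step-by-step execution trace:
1. `y = {}['x'][0]` raises KeyError.
2. `except (AttributeError, ValueError)` does not match KeyError; skipped.
3. `except (KeyError, Exception)` matches (KeyError is in the tuple) → res = 58.
Result: 58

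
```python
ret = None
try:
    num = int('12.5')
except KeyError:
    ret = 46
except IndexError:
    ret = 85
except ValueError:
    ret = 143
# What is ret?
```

Step-by-step execution trace:
1. `num = int('12.5')` raises ValueError.
2. `except KeyError` does not match ValueError; skipped.
3. `except IndexError` does not match ValueError; skipped.
4. `except ValueError` matches → ret = 143.
Result: 143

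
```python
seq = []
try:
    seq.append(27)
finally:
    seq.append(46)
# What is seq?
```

Step-by-step execution trace:
1. try: `seq.append(27)` → seq = [27].
2. The try body completes without raising.
3. finally always runs: `seq.append(46)` → seq = [27, 46].
Result: [27, 46]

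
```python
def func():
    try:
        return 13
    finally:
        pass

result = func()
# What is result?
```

Step-by-step execution trace:
1. `func()` enters try: `return 13` sets pending return value 13.
2. Before returning, `finally: pass` runs (no effect).
3. func() returns 13 → result = 13.
Result: 13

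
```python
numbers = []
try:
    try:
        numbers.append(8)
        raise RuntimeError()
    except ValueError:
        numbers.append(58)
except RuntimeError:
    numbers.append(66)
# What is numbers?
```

Step-by-step execution trace:
1. Inner try: `numbers.append(8)` → numbers = [8].
2. `raise RuntimeError()` raises RuntimeError.
3. Inner `except ValueError` does not match RuntimeError; exception propagates to outer try.
4. Outer `except RuntimeError` matches → `numbers.append(66)` → numbers = [8, 66].
Result: [8, 66]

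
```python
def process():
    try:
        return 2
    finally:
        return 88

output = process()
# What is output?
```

Step-by-step execution trace:
1. `process()` enters try: `return 2` sets pending return value 2.
2. Before returning, `finally: return 88` runs and overrides the pending return.
3. process() returns 88 → output = 88.
Result: 88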